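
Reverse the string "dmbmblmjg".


Input: dmbmblmjg
Reading characters right to left:
  Position 8: 'g'
  Position 7: 'j'
  Position 6: 'm'
  Position 5: 'l'
  Position 4: 'b'
  Position 3: 'm'
  Position 2: 'b'
  Position 1: 'm'
  Position 0: 'd'
Reversed: gjmlbmbmd

gjmlbmbmd


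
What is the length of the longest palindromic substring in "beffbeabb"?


Input: "beffbeabb"
Checking substrings for palindromes:
  [2:4] "ff" (len 2) => palindrome
  [7:9] "bb" (len 2) => palindrome
Longest palindromic substring: "ff" with length 2

2


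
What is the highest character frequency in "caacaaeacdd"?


Input: caacaaeacdd
Character counts:
  'a': 5
  'c': 3
  'd': 2
  'e': 1
Maximum frequency: 5

5


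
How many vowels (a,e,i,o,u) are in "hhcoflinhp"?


Input: hhcoflinhp
Checking each character:
  'h' at position 0: consonant
  'h' at position 1: consonant
  'c' at position 2: consonant
  'o' at position 3: vowel (running total: 1)
  'f' at position 4: consonant
  'l' at position 5: consonant
  'i' at position 6: vowel (running total: 2)
  'n' at position 7: consonant
  'h' at position 8: consonant
  'p' at position 9: consonant
Total vowels: 2

2


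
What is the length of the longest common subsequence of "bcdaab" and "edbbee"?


LCS of "bcdaab" and "edbbee"
DP table:
           e    d    b    b    e    e
      0    0    0    0    0    0    0
  b   0    0    0    1    1    1    1
  c   0    0    0    1    1    1    1
  d   0    0    1    1    1    1    1
  a   0    0    1    1    1    1    1
  a   0    0    1    1    1    1    1
  b   0    0    1    2    2    2    2
LCS length = dp[6][6] = 2

2


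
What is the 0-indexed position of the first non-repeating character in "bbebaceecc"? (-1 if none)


Input: bbebaceecc
Character frequencies:
  'a': 1
  'b': 3
  'c': 3
  'e': 3
Scanning left to right for freq == 1:
  Position 0 ('b'): freq=3, skip
  Position 1 ('b'): freq=3, skip
  Position 2 ('e'): freq=3, skip
  Position 3 ('b'): freq=3, skip
  Position 4 ('a'): unique! => answer = 4

4


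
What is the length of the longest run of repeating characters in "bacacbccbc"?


Input: "bacacbccbc"
Scanning for longest run:
  Position 1 ('a'): new char, reset run to 1
  Position 2 ('c'): new char, reset run to 1
  Position 3 ('a'): new char, reset run to 1
  Position 4 ('c'): new char, reset run to 1
  Position 5 ('b'): new char, reset run to 1
  Position 6 ('c'): new char, reset run to 1
  Position 7 ('c'): continues run of 'c', length=2
  Position 8 ('b'): new char, reset run to 1
  Position 9 ('c'): new char, reset run to 1
Longest run: 'c' with length 2

2


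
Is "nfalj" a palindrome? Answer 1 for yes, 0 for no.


Input: nfalj
Reversed: jlafn
  Compare pos 0 ('n') with pos 4 ('j'): MISMATCH
  Compare pos 1 ('f') with pos 3 ('l'): MISMATCH
Result: not a palindrome

0


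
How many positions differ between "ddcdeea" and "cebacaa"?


Comparing "ddcdeea" and "cebacaa" position by position:
  Position 0: 'd' vs 'c' => DIFFER
  Position 1: 'd' vs 'e' => DIFFER
  Position 2: 'c' vs 'b' => DIFFER
  Position 3: 'd' vs 'a' => DIFFER
  Position 4: 'e' vs 'c' => DIFFER
  Position 5: 'e' vs 'a' => DIFFER
  Position 6: 'a' vs 'a' => same
Positions that differ: 6

6


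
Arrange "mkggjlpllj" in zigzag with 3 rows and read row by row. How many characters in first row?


Zigzag "mkggjlpllj" into 3 rows:
Placing characters:
  'm' => row 0
  'k' => row 1
  'g' => row 2
  'g' => row 1
  'j' => row 0
  'l' => row 1
  'p' => row 2
  'l' => row 1
  'l' => row 0
  'j' => row 1
Rows:
  Row 0: "mjl"
  Row 1: "kgllj"
  Row 2: "gp"
First row length: 3

3


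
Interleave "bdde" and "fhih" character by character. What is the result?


Interleaving "bdde" and "fhih":
  Position 0: 'b' from first, 'f' from second => "bf"
  Position 1: 'd' from first, 'h' from second => "dh"
  Position 2: 'd' from first, 'i' from second => "di"
  Position 3: 'e' from first, 'h' from second => "eh"
Result: bfdhdieh

bfdhdieh


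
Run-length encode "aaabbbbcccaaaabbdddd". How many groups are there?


Input: aaabbbbcccaaaabbdddd
Scanning for consecutive runs:
  Group 1: 'a' x 3 (positions 0-2)
  Group 2: 'b' x 4 (positions 3-6)
  Group 3: 'c' x 3 (positions 7-9)
  Group 4: 'a' x 4 (positions 10-13)
  Group 5: 'b' x 2 (positions 14-15)
  Group 6: 'd' x 4 (positions 16-19)
Total groups: 6

6


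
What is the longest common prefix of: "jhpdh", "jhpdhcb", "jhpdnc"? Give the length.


Words: jhpdh, jhpdhcb, jhpdnc
  Position 0: all 'j' => match
  Position 1: all 'h' => match
  Position 2: all 'p' => match
  Position 3: all 'd' => match
  Position 4: ('h', 'h', 'n') => mismatch, stop
LCP = "jhpd" (length 4)

4


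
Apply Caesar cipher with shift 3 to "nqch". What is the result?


Caesar cipher: shift "nqch" by 3
  'n' (pos 13) + 3 = pos 16 = 'q'
  'q' (pos 16) + 3 = pos 19 = 't'
  'c' (pos 2) + 3 = pos 5 = 'f'
  'h' (pos 7) + 3 = pos 10 = 'k'
Result: qtfk

qtfk


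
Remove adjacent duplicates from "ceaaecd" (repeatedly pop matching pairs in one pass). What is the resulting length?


Input: ceaaecd
Stack-based adjacent duplicate removal:
  Read 'c': push. Stack: c
  Read 'e': push. Stack: ce
  Read 'a': push. Stack: cea
  Read 'a': matches stack top 'a' => pop. Stack: ce
  Read 'e': matches stack top 'e' => pop. Stack: c
  Read 'c': matches stack top 'c' => pop. Stack: (empty)
  Read 'd': push. Stack: d
Final stack: "d" (length 1)

1


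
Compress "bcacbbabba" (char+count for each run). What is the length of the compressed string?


Input: bcacbbabba
Runs:
  'b' x 1 => "b1"
  'c' x 1 => "c1"
  'a' x 1 => "a1"
  'c' x 1 => "c1"
  'b' x 2 => "b2"
  'a' x 1 => "a1"
  'b' x 2 => "b2"
  'a' x 1 => "a1"
Compressed: "b1c1a1c1b2a1b2a1"
Compressed length: 16

16


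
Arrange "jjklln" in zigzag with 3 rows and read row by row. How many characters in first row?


Zigzag "jjklln" into 3 rows:
Placing characters:
  'j' => row 0
  'j' => row 1
  'k' => row 2
  'l' => row 1
  'l' => row 0
  'n' => row 1
Rows:
  Row 0: "jl"
  Row 1: "jln"
  Row 2: "k"
First row length: 2

2


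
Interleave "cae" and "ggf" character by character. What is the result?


Interleaving "cae" and "ggf":
  Position 0: 'c' from first, 'g' from second => "cg"
  Position 1: 'a' from first, 'g' from second => "ag"
  Position 2: 'e' from first, 'f' from second => "ef"
Result: cgagef

cgagef


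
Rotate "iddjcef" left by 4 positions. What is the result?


Input: "iddjcef", rotate left by 4
First 4 characters: "iddj"
Remaining characters: "cef"
Concatenate remaining + first: "cef" + "iddj" = "cefiddj"

cefiddj


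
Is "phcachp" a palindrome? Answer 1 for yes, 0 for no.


Input: phcachp
Reversed: phcachp
  Compare pos 0 ('p') with pos 6 ('p'): match
  Compare pos 1 ('h') with pos 5 ('h'): match
  Compare pos 2 ('c') with pos 4 ('c'): match
Result: palindrome

1


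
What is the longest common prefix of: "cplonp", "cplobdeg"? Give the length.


Words: cplonp, cplobdeg
  Position 0: all 'c' => match
  Position 1: all 'p' => match
  Position 2: all 'l' => match
  Position 3: all 'o' => match
  Position 4: ('n', 'b') => mismatch, stop
LCP = "cplo" (length 4)

4


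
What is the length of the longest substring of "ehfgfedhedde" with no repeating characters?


Input: "ehfgfedhedde"
Sliding window (track last position of each char):
  Position 0 ('e'): window [0,0] length 1 -- new best
  Position 1 ('h'): window [0,1] length 2 -- new best
  Position 2 ('f'): window [0,2] length 3 -- new best
  Position 3 ('g'): window [0,3] length 4 -- new best
  Position 4 ('f'): repeat (last at 2), move window start to 3
  Position 4 ('f'): window [3,4] length 2
  Position 5 ('e'): window [3,5] length 3
  Position 6 ('d'): window [3,6] length 4
  Position 7 ('h'): window [3,7] length 5 -- new best
  Position 8 ('e'): repeat (last at 5), move window start to 6
  Position 8 ('e'): window [6,8] length 3
  Position 9 ('d'): repeat (last at 6), move window start to 7
  Position 9 ('d'): window [7,9] length 3
  Position 10 ('d'): repeat (last at 9), move window start to 10
  Position 10 ('d'): window [10,10] length 1
  Position 11 ('e'): window [10,11] length 2
Longest substring with no repeats: "gfedh" with length 5

5


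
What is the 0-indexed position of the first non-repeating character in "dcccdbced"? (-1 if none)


Input: dcccdbced
Character frequencies:
  'b': 1
  'c': 4
  'd': 3
  'e': 1
Scanning left to right for freq == 1:
  Position 0 ('d'): freq=3, skip
  Position 1 ('c'): freq=4, skip
  Position 2 ('c'): freq=4, skip
  Position 3 ('c'): freq=4, skip
  Position 4 ('d'): freq=3, skip
  Position 5 ('b'): unique! => answer = 5

5


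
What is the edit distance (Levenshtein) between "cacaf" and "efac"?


Computing edit distance: "cacaf" -> "efac"
DP table:
           e    f    a    c
      0    1    2    3    4
  c   1    1    2    3    3
  a   2    2    2    2    3
  c   3    3    3    3    2
  a   4    4    4    3    3
  f   5    5    4    4    4
Edit distance = dp[5][4] = 4

4


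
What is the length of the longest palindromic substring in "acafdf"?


Input: "acafdf"
Checking substrings for palindromes:
  [0:3] "aca" (len 3) => palindrome
  [3:6] "fdf" (len 3) => palindrome
Longest palindromic substring: "aca" with length 3

3


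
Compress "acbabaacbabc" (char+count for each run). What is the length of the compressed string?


Input: acbabaacbabc
Runs:
  'a' x 1 => "a1"
  'c' x 1 => "c1"
  'b' x 1 => "b1"
  'a' x 1 => "a1"
  'b' x 1 => "b1"
  'a' x 2 => "a2"
  'c' x 1 => "c1"
  'b' x 1 => "b1"
  'a' x 1 => "a1"
  'b' x 1 => "b1"
  'c' x 1 => "c1"
Compressed: "a1c1b1a1b1a2c1b1a1b1c1"
Compressed length: 22

22


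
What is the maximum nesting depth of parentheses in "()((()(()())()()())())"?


Input: "()((()(()())()()())())"
Tracking depth:
  Position 0 '(': depth becomes 1
  Position 1 ')': depth becomes 0
  Position 2 '(': depth becomes 1
  Position 3 '(': depth becomes 2
  Position 4 '(': depth becomes 3
  Position 5 ')': depth becomes 2
  Position 6 '(': depth becomes 3
  Position 7 '(': depth becomes 4
  Position 8 ')': depth becomes 3
  Position 9 '(': depth becomes 4
  Position 10 ')': depth becomes 3
  Position 11 ')': depth becomes 2
  Position 12 '(': depth becomes 3
  Position 13 ')': depth becomes 2
  Position 14 '(': depth becomes 3
  Position 15 ')': depth becomes 2
  Position 16 '(': depth becomes 3
  Position 17 ')': depth becomes 2
  Position 18 ')': depth becomes 1
  Position 19 '(': depth becomes 2
  Position 20 ')': depth becomes 1
  Position 21 ')': depth becomes 0
Maximum depth reached: 4

4


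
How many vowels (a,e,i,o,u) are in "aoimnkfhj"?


Input: aoimnkfhj
Checking each character:
  'a' at position 0: vowel (running total: 1)
  'o' at position 1: vowel (running total: 2)
  'i' at position 2: vowel (running total: 3)
  'm' at position 3: consonant
  'n' at position 4: consonant
  'k' at position 5: consonant
  'f' at position 6: consonant
  'h' at position 7: consonant
  'j' at position 8: consonant
Total vowels: 3

3


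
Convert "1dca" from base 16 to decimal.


Input: "1dca" in base 16
Positional expansion:
  Digit '1' (value 1) x 16^3 = 4096
  Digit 'd' (value 13) x 16^2 = 3328
  Digit 'c' (value 12) x 16^1 = 192
  Digit 'a' (value 10) x 16^0 = 10
Sum = 7626

7626


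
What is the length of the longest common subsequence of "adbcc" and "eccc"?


LCS of "adbcc" and "eccc"
DP table:
           e    c    c    c
      0    0    0    0    0
  a   0    0    0    0    0
  d   0    0    0    0    0
  b   0    0    0    0    0
  c   0    0    1    1    1
  c   0    0    1    2    2
LCS length = dp[5][4] = 2

2


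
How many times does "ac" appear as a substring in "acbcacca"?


Searching for "ac" in "acbcacca"
Scanning each position:
  Position 0: "ac" => MATCH
  Position 1: "cb" => no
  Position 2: "bc" => no
  Position 3: "ca" => no
  Position 4: "ac" => MATCH
  Position 5: "cc" => no
  Position 6: "ca" => no
Total occurrences: 2

2


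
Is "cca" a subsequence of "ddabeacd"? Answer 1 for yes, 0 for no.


Check if "cca" is a subsequence of "ddabeacd"
Greedy scan:
  Position 0 ('d'): no match needed
  Position 1 ('d'): no match needed
  Position 2 ('a'): no match needed
  Position 3 ('b'): no match needed
  Position 4 ('e'): no match needed
  Position 5 ('a'): no match needed
  Position 6 ('c'): matches sub[0] = 'c'
  Position 7 ('d'): no match needed
Only matched 1/3 characters => not a subsequence

0


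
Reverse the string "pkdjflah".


Input: pkdjflah
Reading characters right to left:
  Position 7: 'h'
  Position 6: 'a'
  Position 5: 'l'
  Position 4: 'f'
  Position 3: 'j'
  Position 2: 'd'
  Position 1: 'k'
  Position 0: 'p'
Reversed: halfjdkp

halfjdkp


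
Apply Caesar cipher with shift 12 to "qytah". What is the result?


Caesar cipher: shift "qytah" by 12
  'q' (pos 16) + 12 = pos 2 = 'c'
  'y' (pos 24) + 12 = pos 10 = 'k'
  't' (pos 19) + 12 = pos 5 = 'f'
  'a' (pos 0) + 12 = pos 12 = 'm'
  'h' (pos 7) + 12 = pos 19 = 't'
Result: ckfmt

ckfmt


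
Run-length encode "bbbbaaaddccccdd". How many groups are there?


Input: bbbbaaaddccccdd
Scanning for consecutive runs:
  Group 1: 'b' x 4 (positions 0-3)
  Group 2: 'a' x 3 (positions 4-6)
  Group 3: 'd' x 2 (positions 7-8)
  Group 4: 'c' x 4 (positions 9-12)
  Group 5: 'd' x 2 (positions 13-14)
Total groups: 5

5


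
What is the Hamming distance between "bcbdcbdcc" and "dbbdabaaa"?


Comparing "bcbdcbdcc" and "dbbdabaaa" position by position:
  Position 0: 'b' vs 'd' => differ
  Position 1: 'c' vs 'b' => differ
  Position 2: 'b' vs 'b' => same
  Position 3: 'd' vs 'd' => same
  Position 4: 'c' vs 'a' => differ
  Position 5: 'b' vs 'b' => same
  Position 6: 'd' vs 'a' => differ
  Position 7: 'c' vs 'a' => differ
  Position 8: 'c' vs 'a' => differ
Total differences (Hamming distance): 6

6


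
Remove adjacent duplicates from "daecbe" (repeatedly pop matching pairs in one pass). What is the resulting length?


Input: daecbe
Stack-based adjacent duplicate removal:
  Read 'd': push. Stack: d
  Read 'a': push. Stack: da
  Read 'e': push. Stack: dae
  Read 'c': push. Stack: daec
  Read 'b': push. Stack: daecb
  Read 'e': push. Stack: daecbe
Final stack: "daecbe" (length 6)

6


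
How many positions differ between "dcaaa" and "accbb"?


Comparing "dcaaa" and "accbb" position by position:
  Position 0: 'd' vs 'a' => DIFFER
  Position 1: 'c' vs 'c' => same
  Position 2: 'a' vs 'c' => DIFFER
  Position 3: 'a' vs 'b' => DIFFER
  Position 4: 'a' vs 'b' => DIFFER
Positions that differ: 4

4


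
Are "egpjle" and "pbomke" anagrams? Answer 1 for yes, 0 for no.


Strings: "egpjle", "pbomke"
Sorted first:  eegjlp
Sorted second: bekmop
Differ at position 0: 'e' vs 'b' => not anagrams

0


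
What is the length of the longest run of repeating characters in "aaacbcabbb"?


Input: "aaacbcabbb"
Scanning for longest run:
  Position 1 ('a'): continues run of 'a', length=2
  Position 2 ('a'): continues run of 'a', length=3
  Position 3 ('c'): new char, reset run to 1
  Position 4 ('b'): new char, reset run to 1
  Position 5 ('c'): new char, reset run to 1
  Position 6 ('a'): new char, reset run to 1
  Position 7 ('b'): new char, reset run to 1
  Position 8 ('b'): continues run of 'b', length=2
  Position 9 ('b'): continues run of 'b', length=3
Longest run: 'a' with length 3

3


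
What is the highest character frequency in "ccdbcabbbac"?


Input: ccdbcabbbac
Character counts:
  'a': 2
  'b': 4
  'c': 4
  'd': 1
Maximum frequency: 4

4


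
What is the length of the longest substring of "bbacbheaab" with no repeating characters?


Input: "bbacbheaab"
Sliding window (track last position of each char):
  Position 0 ('b'): window [0,0] length 1 -- new best
  Position 1 ('b'): repeat (last at 0), move window start to 1
  Position 1 ('b'): window [1,1] length 1
  Position 2 ('a'): window [1,2] length 2 -- new best
  Position 3 ('c'): window [1,3] length 3 -- new best
  Position 4 ('b'): repeat (last at 1), move window start to 2
  Position 4 ('b'): window [2,4] length 3
  Position 5 ('h'): window [2,5] length 4 -- new best
  Position 6 ('e'): window [2,6] length 5 -- new best
  Position 7 ('a'): repeat (last at 2), move window start to 3
  Position 7 ('a'): window [3,7] length 5
  Position 8 ('a'): repeat (last at 7), move window start to 8
  Position 8 ('a'): window [8,8] length 1
  Position 9 ('b'): window [8,9] length 2
Longest substring with no repeats: "acbhe" with length 5

5


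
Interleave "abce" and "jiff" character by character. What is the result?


Interleaving "abce" and "jiff":
  Position 0: 'a' from first, 'j' from second => "aj"
  Position 1: 'b' from first, 'i' from second => "bi"
  Position 2: 'c' from first, 'f' from second => "cf"
  Position 3: 'e' from first, 'f' from second => "ef"
Result: ajbicfef

ajbicfef


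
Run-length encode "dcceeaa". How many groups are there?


Input: dcceeaa
Scanning for consecutive runs:
  Group 1: 'd' x 1 (positions 0-0)
  Group 2: 'c' x 2 (positions 1-2)
  Group 3: 'e' x 2 (positions 3-4)
  Group 4: 'a' x 2 (positions 5-6)
Total groups: 4

4


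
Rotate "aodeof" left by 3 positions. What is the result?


Input: "aodeof", rotate left by 3
First 3 characters: "aod"
Remaining characters: "eof"
Concatenate remaining + first: "eof" + "aod" = "eofaod"

eofaod


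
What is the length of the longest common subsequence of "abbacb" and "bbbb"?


LCS of "abbacb" and "bbbb"
DP table:
           b    b    b    b
      0    0    0    0    0
  a   0    0    0    0    0
  b   0    1    1    1    1
  b   0    1    2    2    2
  a   0    1    2    2    2
  c   0    1    2    2    2
  b   0    1    2    3    3
LCS length = dp[6][4] = 3

3


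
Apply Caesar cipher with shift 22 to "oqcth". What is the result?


Caesar cipher: shift "oqcth" by 22
  'o' (pos 14) + 22 = pos 10 = 'k'
  'q' (pos 16) + 22 = pos 12 = 'm'
  'c' (pos 2) + 22 = pos 24 = 'y'
  't' (pos 19) + 22 = pos 15 = 'p'
  'h' (pos 7) + 22 = pos 3 = 'd'
Result: kmypd

kmypd


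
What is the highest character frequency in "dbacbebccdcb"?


Input: dbacbebccdcb
Character counts:
  'a': 1
  'b': 4
  'c': 4
  'd': 2
  'e': 1
Maximum frequency: 4

4


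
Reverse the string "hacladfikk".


Input: hacladfikk
Reading characters right to left:
  Position 9: 'k'
  Position 8: 'k'
  Position 7: 'i'
  Position 6: 'f'
  Position 5: 'd'
  Position 4: 'a'
  Position 3: 'l'
  Position 2: 'c'
  Position 1: 'a'
  Position 0: 'h'
Reversed: kkifdalcah

kkifdalcah


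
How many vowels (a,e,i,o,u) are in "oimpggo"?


Input: oimpggo
Checking each character:
  'o' at position 0: vowel (running total: 1)
  'i' at position 1: vowel (running total: 2)
  'm' at position 2: consonant
  'p' at position 3: consonant
  'g' at position 4: consonant
  'g' at position 5: consonant
  'o' at position 6: vowel (running total: 3)
Total vowels: 3

3


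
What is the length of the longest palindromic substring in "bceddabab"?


Input: "bceddabab"
Checking substrings for palindromes:
  [5:8] "aba" (len 3) => palindrome
  [6:9] "bab" (len 3) => palindrome
  [3:5] "dd" (len 2) => palindrome
Longest palindromic substring: "aba" with length 3

3


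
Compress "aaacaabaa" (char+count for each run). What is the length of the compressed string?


Input: aaacaabaa
Runs:
  'a' x 3 => "a3"
  'c' x 1 => "c1"
  'a' x 2 => "a2"
  'b' x 1 => "b1"
  'a' x 2 => "a2"
Compressed: "a3c1a2b1a2"
Compressed length: 10

10


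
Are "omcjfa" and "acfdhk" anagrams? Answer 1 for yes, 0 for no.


Strings: "omcjfa", "acfdhk"
Sorted first:  acfjmo
Sorted second: acdfhk
Differ at position 2: 'f' vs 'd' => not anagrams

0


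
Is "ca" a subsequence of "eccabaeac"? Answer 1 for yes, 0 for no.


Check if "ca" is a subsequence of "eccabaeac"
Greedy scan:
  Position 0 ('e'): no match needed
  Position 1 ('c'): matches sub[0] = 'c'
  Position 2 ('c'): no match needed
  Position 3 ('a'): matches sub[1] = 'a'
  Position 4 ('b'): no match needed
  Position 5 ('a'): no match needed
  Position 6 ('e'): no match needed
  Position 7 ('a'): no match needed
  Position 8 ('c'): no match needed
All 2 characters matched => is a subsequence

1


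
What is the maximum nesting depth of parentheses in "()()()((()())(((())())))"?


Input: "()()()((()())(((())())))"
Tracking depth:
  Position 0 '(': depth becomes 1
  Position 1 ')': depth becomes 0
  Position 2 '(': depth becomes 1
  Position 3 ')': depth becomes 0
  Position 4 '(': depth becomes 1
  Position 5 ')': depth becomes 0
  Position 6 '(': depth becomes 1
  Position 7 '(': depth becomes 2
  Position 8 '(': depth becomes 3
  Position 9 ')': depth becomes 2
  Position 10 '(': depth becomes 3
  Position 11 ')': depth becomes 2
  Position 12 ')': depth becomes 1
  Position 13 '(': depth becomes 2
  Position 14 '(': depth becomes 3
  Position 15 '(': depth becomes 4
  Position 16 '(': depth becomes 5
  Position 17 ')': depth becomes 4
  Position 18 ')': depth becomes 3
  Position 19 '(': depth becomes 4
  Position 20 ')': depth becomes 3
  Position 21 ')': depth becomes 2
  Position 22 ')': depth becomes 1
  Position 23 ')': depth becomes 0
Maximum depth reached: 5

5


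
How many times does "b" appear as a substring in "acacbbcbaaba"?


Searching for "b" in "acacbbcbaaba"
Scanning each position:
  Position 0: "a" => no
  Position 1: "c" => no
  Position 2: "a" => no
  Position 3: "c" => no
  Position 4: "b" => MATCH
  Position 5: "b" => MATCH
  Position 6: "c" => no
  Position 7: "b" => MATCH
  Position 8: "a" => no
  Position 9: "a" => no
  Position 10: "b" => MATCH
  Position 11: "a" => no
Total occurrences: 4

4


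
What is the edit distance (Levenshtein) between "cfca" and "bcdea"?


Computing edit distance: "cfca" -> "bcdea"
DP table:
           b    c    d    e    a
      0    1    2    3    4    5
  c   1    1    1    2    3    4
  f   2    2    2    2    3    4
  c   3    3    2    3    3    4
  a   4    4    3    3    4    3
Edit distance = dp[4][5] = 3

3


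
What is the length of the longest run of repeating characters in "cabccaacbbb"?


Input: "cabccaacbbb"
Scanning for longest run:
  Position 1 ('a'): new char, reset run to 1
  Position 2 ('b'): new char, reset run to 1
  Position 3 ('c'): new char, reset run to 1
  Position 4 ('c'): continues run of 'c', length=2
  Position 5 ('a'): new char, reset run to 1
  Position 6 ('a'): continues run of 'a', length=2
  Position 7 ('c'): new char, reset run to 1
  Position 8 ('b'): new char, reset run to 1
  Position 9 ('b'): continues run of 'b', length=2
  Position 10 ('b'): continues run of 'b', length=3
Longest run: 'b' with length 3

3


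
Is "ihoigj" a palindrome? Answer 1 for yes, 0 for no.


Input: ihoigj
Reversed: jgiohi
  Compare pos 0 ('i') with pos 5 ('j'): MISMATCH
  Compare pos 1 ('h') with pos 4 ('g'): MISMATCH
  Compare pos 2 ('o') with pos 3 ('i'): MISMATCH
Result: not a palindrome

0


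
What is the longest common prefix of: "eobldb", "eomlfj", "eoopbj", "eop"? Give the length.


Words: eobldb, eomlfj, eoopbj, eop
  Position 0: all 'e' => match
  Position 1: all 'o' => match
  Position 2: ('b', 'm', 'o', 'p') => mismatch, stop
LCP = "eo" (length 2)

2


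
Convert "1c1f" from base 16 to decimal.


Input: "1c1f" in base 16
Positional expansion:
  Digit '1' (value 1) x 16^3 = 4096
  Digit 'c' (value 12) x 16^2 = 3072
  Digit '1' (value 1) x 16^1 = 16
  Digit 'f' (value 15) x 16^0 = 15
Sum = 7199

7199


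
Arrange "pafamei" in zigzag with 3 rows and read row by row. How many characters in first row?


Zigzag "pafamei" into 3 rows:
Placing characters:
  'p' => row 0
  'a' => row 1
  'f' => row 2
  'a' => row 1
  'm' => row 0
  'e' => row 1
  'i' => row 2
Rows:
  Row 0: "pm"
  Row 1: "aae"
  Row 2: "fi"
First row length: 2

2


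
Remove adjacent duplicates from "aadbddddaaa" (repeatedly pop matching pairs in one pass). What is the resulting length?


Input: aadbddddaaa
Stack-based adjacent duplicate removal:
  Read 'a': push. Stack: a
  Read 'a': matches stack top 'a' => pop. Stack: (empty)
  Read 'd': push. Stack: d
  Read 'b': push. Stack: db
  Read 'd': push. Stack: dbd
  Read 'd': matches stack top 'd' => pop. Stack: db
  Read 'd': push. Stack: dbd
  Read 'd': matches stack top 'd' => pop. Stack: db
  Read 'a': push. Stack: dba
  Read 'a': matches stack top 'a' => pop. Stack: db
  Read 'a': push. Stack: dba
Final stack: "dba" (length 3)

3


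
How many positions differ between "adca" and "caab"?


Comparing "adca" and "caab" position by position:
  Position 0: 'a' vs 'c' => DIFFER
  Position 1: 'd' vs 'a' => DIFFER
  Position 2: 'c' vs 'a' => DIFFER
  Position 3: 'a' vs 'b' => DIFFER
Positions that differ: 4

4


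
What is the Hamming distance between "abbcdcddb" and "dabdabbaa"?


Comparing "abbcdcddb" and "dabdabbaa" position by position:
  Position 0: 'a' vs 'd' => differ
  Position 1: 'b' vs 'a' => differ
  Position 2: 'b' vs 'b' => same
  Position 3: 'c' vs 'd' => differ
  Position 4: 'd' vs 'a' => differ
  Position 5: 'c' vs 'b' => differ
  Position 6: 'd' vs 'b' => differ
  Position 7: 'd' vs 'a' => differ
  Position 8: 'b' vs 'a' => differ
Total differences (Hamming distance): 8

8


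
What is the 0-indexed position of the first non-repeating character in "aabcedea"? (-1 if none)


Input: aabcedea
Character frequencies:
  'a': 3
  'b': 1
  'c': 1
  'd': 1
  'e': 2
Scanning left to right for freq == 1:
  Position 0 ('a'): freq=3, skip
  Position 1 ('a'): freq=3, skip
  Position 2 ('b'): unique! => answer = 2

2


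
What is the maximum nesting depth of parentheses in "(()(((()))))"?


Input: "(()(((()))))"
Tracking depth:
  Position 0 '(': depth becomes 1
  Position 1 '(': depth becomes 2
  Position 2 ')': depth becomes 1
  Position 3 '(': depth becomes 2
  Position 4 '(': depth becomes 3
  Position 5 '(': depth becomes 4
  Position 6 '(': depth becomes 5
  Position 7 ')': depth becomes 4
  Position 8 ')': depth becomes 3
  Position 9 ')': depth becomes 2
  Position 10 ')': depth becomes 1
  Position 11 ')': depth becomes 0
Maximum depth reached: 5

5


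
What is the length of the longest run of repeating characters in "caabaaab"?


Input: "caabaaab"
Scanning for longest run:
  Position 1 ('a'): new char, reset run to 1
  Position 2 ('a'): continues run of 'a', length=2
  Position 3 ('b'): new char, reset run to 1
  Position 4 ('a'): new char, reset run to 1
  Position 5 ('a'): continues run of 'a', length=2
  Position 6 ('a'): continues run of 'a', length=3
  Position 7 ('b'): new char, reset run to 1
Longest run: 'a' with length 3

3


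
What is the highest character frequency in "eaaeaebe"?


Input: eaaeaebe
Character counts:
  'a': 3
  'b': 1
  'e': 4
Maximum frequency: 4

4


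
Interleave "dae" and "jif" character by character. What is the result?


Interleaving "dae" and "jif":
  Position 0: 'd' from first, 'j' from second => "dj"
  Position 1: 'a' from first, 'i' from second => "ai"
  Position 2: 'e' from first, 'f' from second => "ef"
Result: djaief

djaief


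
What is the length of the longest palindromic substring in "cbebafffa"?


Input: "cbebafffa"
Checking substrings for palindromes:
  [4:9] "afffa" (len 5) => palindrome
  [1:4] "beb" (len 3) => palindrome
  [5:8] "fff" (len 3) => palindrome
  [5:7] "ff" (len 2) => palindrome
  [6:8] "ff" (len 2) => palindrome
Longest palindromic substring: "afffa" with length 5

5


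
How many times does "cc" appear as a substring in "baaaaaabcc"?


Searching for "cc" in "baaaaaabcc"
Scanning each position:
  Position 0: "ba" => no
  Position 1: "aa" => no
  Position 2: "aa" => no
  Position 3: "aa" => no
  Position 4: "aa" => no
  Position 5: "aa" => no
  Position 6: "ab" => no
  Position 7: "bc" => no
  Position 8: "cc" => MATCH
Total occurrences: 1

1


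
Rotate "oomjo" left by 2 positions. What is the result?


Input: "oomjo", rotate left by 2
First 2 characters: "oo"
Remaining characters: "mjo"
Concatenate remaining + first: "mjo" + "oo" = "mjooo"

mjooo


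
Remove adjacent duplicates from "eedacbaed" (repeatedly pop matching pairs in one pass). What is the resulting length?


Input: eedacbaed
Stack-based adjacent duplicate removal:
  Read 'e': push. Stack: e
  Read 'e': matches stack top 'e' => pop. Stack: (empty)
  Read 'd': push. Stack: d
  Read 'a': push. Stack: da
  Read 'c': push. Stack: dac
  Read 'b': push. Stack: dacb
  Read 'a': push. Stack: dacba
  Read 'e': push. Stack: dacbae
  Read 'd': push. Stack: dacbaed
Final stack: "dacbaed" (length 7)

7


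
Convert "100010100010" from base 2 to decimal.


Input: "100010100010" in base 2
Positional expansion:
  Digit '1' (value 1) x 2^11 = 2048
  Digit '0' (value 0) x 2^10 = 0
  Digit '0' (value 0) x 2^9 = 0
  Digit '0' (value 0) x 2^8 = 0
  Digit '1' (value 1) x 2^7 = 128
  Digit '0' (value 0) x 2^6 = 0
  Digit '1' (value 1) x 2^5 = 32
  Digit '0' (value 0) x 2^4 = 0
  Digit '0' (value 0) x 2^3 = 0
  Digit '0' (value 0) x 2^2 = 0
  Digit '1' (value 1) x 2^1 = 2
  Digit '0' (value 0) x 2^0 = 0
Sum = 2210

2210


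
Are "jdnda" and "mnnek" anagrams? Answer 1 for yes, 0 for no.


Strings: "jdnda", "mnnek"
Sorted first:  addjn
Sorted second: ekmnn
Differ at position 0: 'a' vs 'e' => not anagrams

0


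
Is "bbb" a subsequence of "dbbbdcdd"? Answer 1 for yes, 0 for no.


Check if "bbb" is a subsequence of "dbbbdcdd"
Greedy scan:
  Position 0 ('d'): no match needed
  Position 1 ('b'): matches sub[0] = 'b'
  Position 2 ('b'): matches sub[1] = 'b'
  Position 3 ('b'): matches sub[2] = 'b'
  Position 4 ('d'): no match needed
  Position 5 ('c'): no match needed
  Position 6 ('d'): no match needed
  Position 7 ('d'): no match needed
All 3 characters matched => is a subsequence

1


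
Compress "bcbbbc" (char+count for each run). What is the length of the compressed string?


Input: bcbbbc
Runs:
  'b' x 1 => "b1"
  'c' x 1 => "c1"
  'b' x 3 => "b3"
  'c' x 1 => "c1"
Compressed: "b1c1b3c1"
Compressed length: 8

8


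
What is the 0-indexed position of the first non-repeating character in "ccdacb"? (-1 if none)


Input: ccdacb
Character frequencies:
  'a': 1
  'b': 1
  'c': 3
  'd': 1
Scanning left to right for freq == 1:
  Position 0 ('c'): freq=3, skip
  Position 1 ('c'): freq=3, skip
  Position 2 ('d'): unique! => answer = 2

2


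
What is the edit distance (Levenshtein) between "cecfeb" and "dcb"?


Computing edit distance: "cecfeb" -> "dcb"
DP table:
           d    c    b
      0    1    2    3
  c   1    1    1    2
  e   2    2    2    2
  c   3    3    2    3
  f   4    4    3    3
  e   5    5    4    4
  b   6    6    5    4
Edit distance = dp[6][3] = 4

4


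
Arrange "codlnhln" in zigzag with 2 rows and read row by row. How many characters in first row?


Zigzag "codlnhln" into 2 rows:
Placing characters:
  'c' => row 0
  'o' => row 1
  'd' => row 0
  'l' => row 1
  'n' => row 0
  'h' => row 1
  'l' => row 0
  'n' => row 1
Rows:
  Row 0: "cdnl"
  Row 1: "olhn"
First row length: 4

4


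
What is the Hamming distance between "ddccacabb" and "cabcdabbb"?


Comparing "ddccacabb" and "cabcdabbb" position by position:
  Position 0: 'd' vs 'c' => differ
  Position 1: 'd' vs 'a' => differ
  Position 2: 'c' vs 'b' => differ
  Position 3: 'c' vs 'c' => same
  Position 4: 'a' vs 'd' => differ
  Position 5: 'c' vs 'a' => differ
  Position 6: 'a' vs 'b' => differ
  Position 7: 'b' vs 'b' => same
  Position 8: 'b' vs 'b' => same
Total differences (Hamming distance): 6

6


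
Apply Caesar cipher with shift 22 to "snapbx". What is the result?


Caesar cipher: shift "snapbx" by 22
  's' (pos 18) + 22 = pos 14 = 'o'
  'n' (pos 13) + 22 = pos 9 = 'j'
  'a' (pos 0) + 22 = pos 22 = 'w'
  'p' (pos 15) + 22 = pos 11 = 'l'
  'b' (pos 1) + 22 = pos 23 = 'x'
  'x' (pos 23) + 22 = pos 19 = 't'
Result: ojwlxt

ojwlxt


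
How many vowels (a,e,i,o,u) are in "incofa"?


Input: incofa
Checking each character:
  'i' at position 0: vowel (running total: 1)
  'n' at position 1: consonant
  'c' at position 2: consonant
  'o' at position 3: vowel (running total: 2)
  'f' at position 4: consonant
  'a' at position 5: vowel (running total: 3)
Total vowels: 3

3


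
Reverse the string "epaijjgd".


Input: epaijjgd
Reading characters right to left:
  Position 7: 'd'
  Position 6: 'g'
  Position 5: 'j'
  Position 4: 'j'
  Position 3: 'i'
  Position 2: 'a'
  Position 1: 'p'
  Position 0: 'e'
Reversed: dgjjiape

dgjjiape


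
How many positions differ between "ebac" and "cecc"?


Comparing "ebac" and "cecc" position by position:
  Position 0: 'e' vs 'c' => DIFFER
  Position 1: 'b' vs 'e' => DIFFER
  Position 2: 'a' vs 'c' => DIFFER
  Position 3: 'c' vs 'c' => same
Positions that differ: 3

3


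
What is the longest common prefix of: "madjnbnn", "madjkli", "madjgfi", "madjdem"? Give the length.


Words: madjnbnn, madjkli, madjgfi, madjdem
  Position 0: all 'm' => match
  Position 1: all 'a' => match
  Position 2: all 'd' => match
  Position 3: all 'j' => match
  Position 4: ('n', 'k', 'g', 'd') => mismatch, stop
LCP = "madj" (length 4)

4


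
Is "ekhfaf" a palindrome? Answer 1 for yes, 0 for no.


Input: ekhfaf
Reversed: fafhke
  Compare pos 0 ('e') with pos 5 ('f'): MISMATCH
  Compare pos 1 ('k') with pos 4 ('a'): MISMATCH
  Compare pos 2 ('h') with pos 3 ('f'): MISMATCH
Result: not a palindrome

0


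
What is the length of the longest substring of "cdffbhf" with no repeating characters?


Input: "cdffbhf"
Sliding window (track last position of each char):
  Position 0 ('c'): window [0,0] length 1 -- new best
  Position 1 ('d'): window [0,1] length 2 -- new best
  Position 2 ('f'): window [0,2] length 3 -- new best
  Position 3 ('f'): repeat (last at 2), move window start to 3
  Position 3 ('f'): window [3,3] length 1
  Position 4 ('b'): window [3,4] length 2
  Position 5 ('h'): window [3,5] length 3
  Position 6 ('f'): repeat (last at 3), move window start to 4
  Position 6 ('f'): window [4,6] length 3
Longest substring with no repeats: "cdf" with length 3

3


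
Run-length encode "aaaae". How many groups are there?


Input: aaaae
Scanning for consecutive runs:
  Group 1: 'a' x 4 (positions 0-3)
  Group 2: 'e' x 1 (positions 4-4)
Total groups: 2

2


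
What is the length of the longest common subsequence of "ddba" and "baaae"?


LCS of "ddba" and "baaae"
DP table:
           b    a    a    a    e
      0    0    0    0    0    0
  d   0    0    0    0    0    0
  d   0    0    0    0    0    0
  b   0    1    1    1    1    1
  a   0    1    2    2    2    2
LCS length = dp[4][5] = 2

2


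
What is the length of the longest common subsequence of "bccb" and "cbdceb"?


LCS of "bccb" and "cbdceb"
DP table:
           c    b    d    c    e    b
      0    0    0    0    0    0    0
  b   0    0    1    1    1    1    1
  c   0    1    1    1    2    2    2
  c   0    1    1    1    2    2    2
  b   0    1    2    2    2    2    3
LCS length = dp[4][6] = 3

3


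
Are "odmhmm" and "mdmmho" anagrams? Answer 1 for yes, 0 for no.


Strings: "odmhmm", "mdmmho"
Sorted first:  dhmmmo
Sorted second: dhmmmo
Sorted forms match => anagrams

1


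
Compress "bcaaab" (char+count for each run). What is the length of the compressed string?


Input: bcaaab
Runs:
  'b' x 1 => "b1"
  'c' x 1 => "c1"
  'a' x 3 => "a3"
  'b' x 1 => "b1"
Compressed: "b1c1a3b1"
Compressed length: 8

8


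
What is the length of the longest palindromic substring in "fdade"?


Input: "fdade"
Checking substrings for palindromes:
  [1:4] "dad" (len 3) => palindrome
Longest palindromic substring: "dad" with length 3

3


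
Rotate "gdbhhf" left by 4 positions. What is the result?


Input: "gdbhhf", rotate left by 4
First 4 characters: "gdbh"
Remaining characters: "hf"
Concatenate remaining + first: "hf" + "gdbh" = "hfgdbh"

hfgdbh


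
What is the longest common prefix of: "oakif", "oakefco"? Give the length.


Words: oakif, oakefco
  Position 0: all 'o' => match
  Position 1: all 'a' => match
  Position 2: all 'k' => match
  Position 3: ('i', 'e') => mismatch, stop
LCP = "oak" (length 3)

3


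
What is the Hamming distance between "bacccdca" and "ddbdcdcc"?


Comparing "bacccdca" and "ddbdcdcc" position by position:
  Position 0: 'b' vs 'd' => differ
  Position 1: 'a' vs 'd' => differ
  Position 2: 'c' vs 'b' => differ
  Position 3: 'c' vs 'd' => differ
  Position 4: 'c' vs 'c' => same
  Position 5: 'd' vs 'd' => same
  Position 6: 'c' vs 'c' => same
  Position 7: 'a' vs 'c' => differ
Total differences (Hamming distance): 5

5


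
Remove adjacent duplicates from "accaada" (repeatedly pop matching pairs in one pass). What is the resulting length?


Input: accaada
Stack-based adjacent duplicate removal:
  Read 'a': push. Stack: a
  Read 'c': push. Stack: ac
  Read 'c': matches stack top 'c' => pop. Stack: a
  Read 'a': matches stack top 'a' => pop. Stack: (empty)
  Read 'a': push. Stack: a
  Read 'd': push. Stack: ad
  Read 'a': push. Stack: ada
Final stack: "ada" (length 3)

3


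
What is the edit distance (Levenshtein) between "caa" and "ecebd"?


Computing edit distance: "caa" -> "ecebd"
DP table:
           e    c    e    b    d
      0    1    2    3    4    5
  c   1    1    1    2    3    4
  a   2    2    2    2    3    4
  a   3    3    3    3    3    4
Edit distance = dp[3][5] = 4

4


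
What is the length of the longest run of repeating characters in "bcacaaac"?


Input: "bcacaaac"
Scanning for longest run:
  Position 1 ('c'): new char, reset run to 1
  Position 2 ('a'): new char, reset run to 1
  Position 3 ('c'): new char, reset run to 1
  Position 4 ('a'): new char, reset run to 1
  Position 5 ('a'): continues run of 'a', length=2
  Position 6 ('a'): continues run of 'a', length=3
  Position 7 ('c'): new char, reset run to 1
Longest run: 'a' with length 3

3


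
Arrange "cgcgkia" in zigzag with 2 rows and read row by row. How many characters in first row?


Zigzag "cgcgkia" into 2 rows:
Placing characters:
  'c' => row 0
  'g' => row 1
  'c' => row 0
  'g' => row 1
  'k' => row 0
  'i' => row 1
  'a' => row 0
Rows:
  Row 0: "ccka"
  Row 1: "ggi"
First row length: 4

4


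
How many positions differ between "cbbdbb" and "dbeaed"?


Comparing "cbbdbb" and "dbeaed" position by position:
  Position 0: 'c' vs 'd' => DIFFER
  Position 1: 'b' vs 'b' => same
  Position 2: 'b' vs 'e' => DIFFER
  Position 3: 'd' vs 'a' => DIFFER
  Position 4: 'b' vs 'e' => DIFFER
  Position 5: 'b' vs 'd' => DIFFER
Positions that differ: 5

5


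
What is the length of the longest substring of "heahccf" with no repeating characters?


Input: "heahccf"
Sliding window (track last position of each char):
  Position 0 ('h'): window [0,0] length 1 -- new best
  Position 1 ('e'): window [0,1] length 2 -- new best
  Position 2 ('a'): window [0,2] length 3 -- new best
  Position 3 ('h'): repeat (last at 0), move window start to 1
  Position 3 ('h'): window [1,3] length 3
  Position 4 ('c'): window [1,4] length 4 -- new best
  Position 5 ('c'): repeat (last at 4), move window start to 5
  Position 5 ('c'): window [5,5] length 1
  Position 6 ('f'): window [5,6] length 2
Longest substring with no repeats: "eahc" with length 4

4


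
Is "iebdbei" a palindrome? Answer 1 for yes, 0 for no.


Input: iebdbei
Reversed: iebdbei
  Compare pos 0 ('i') with pos 6 ('i'): match
  Compare pos 1 ('e') with pos 5 ('e'): match
  Compare pos 2 ('b') with pos 4 ('b'): match
Result: palindrome

1


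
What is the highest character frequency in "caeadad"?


Input: caeadad
Character counts:
  'a': 3
  'c': 1
  'd': 2
  'e': 1
Maximum frequency: 3

3


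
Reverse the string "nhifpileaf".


Input: nhifpileaf
Reading characters right to left:
  Position 9: 'f'
  Position 8: 'a'
  Position 7: 'e'
  Position 6: 'l'
  Position 5: 'i'
  Position 4: 'p'
  Position 3: 'f'
  Position 2: 'i'
  Position 1: 'h'
  Position 0: 'n'
Reversed: faelipfihn

faelipfihn


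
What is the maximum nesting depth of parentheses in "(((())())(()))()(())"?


Input: "(((())())(()))()(())"
Tracking depth:
  Position 0 '(': depth becomes 1
  Position 1 '(': depth becomes 2
  Position 2 '(': depth becomes 3
  Position 3 '(': depth becomes 4
  Position 4 ')': depth becomes 3
  Position 5 ')': depth becomes 2
  Position 6 '(': depth becomes 3
  Position 7 ')': depth becomes 2
  Position 8 ')': depth becomes 1
  Position 9 '(': depth becomes 2
  Position 10 '(': depth becomes 3
  Position 11 ')': depth becomes 2
  Position 12 ')': depth becomes 1
  Position 13 ')': depth becomes 0
  Position 14 '(': depth becomes 1
  Position 15 ')': depth becomes 0
  Position 16 '(': depth becomes 1
  Position 17 '(': depth becomes 2
  Position 18 ')': depth becomes 1
  Position 19 ')': depth becomes 0
Maximum depth reached: 4

4
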